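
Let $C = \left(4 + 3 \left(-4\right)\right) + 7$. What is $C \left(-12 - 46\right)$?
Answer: $58$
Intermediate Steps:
$C = -1$ ($C = \left(4 - 12\right) + 7 = -8 + 7 = -1$)
$C \left(-12 - 46\right) = - (-12 - 46) = \left(-1\right) \left(-58\right) = 58$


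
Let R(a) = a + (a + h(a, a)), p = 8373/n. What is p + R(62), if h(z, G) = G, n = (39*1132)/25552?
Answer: 18513202/3679 ≈ 5032.1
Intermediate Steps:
n = 11037/6388 (n = 44148*(1/25552) = 11037/6388 ≈ 1.7278)
p = 17828908/3679 (p = 8373/(11037/6388) = 8373*(6388/11037) = 17828908/3679 ≈ 4846.1)
R(a) = 3*a (R(a) = a + (a + a) = a + 2*a = 3*a)
p + R(62) = 17828908/3679 + 3*62 = 17828908/3679 + 186 = 18513202/3679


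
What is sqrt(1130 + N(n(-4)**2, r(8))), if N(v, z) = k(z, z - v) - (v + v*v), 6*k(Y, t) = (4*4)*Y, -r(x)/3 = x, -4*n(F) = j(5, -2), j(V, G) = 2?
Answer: 17*sqrt(59)/4 ≈ 32.645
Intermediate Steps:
n(F) = -1/2 (n(F) = -1/4*2 = -1/2)
r(x) = -3*x
k(Y, t) = 8*Y/3 (k(Y, t) = ((4*4)*Y)/6 = (16*Y)/6 = 8*Y/3)
N(v, z) = -v - v**2 + 8*z/3 (N(v, z) = 8*z/3 - (v + v*v) = 8*z/3 - (v + v**2) = 8*z/3 + (-v - v**2) = -v - v**2 + 8*z/3)
sqrt(1130 + N(n(-4)**2, r(8))) = sqrt(1130 + (-(-1/2)**2 - ((-1/2)**2)**2 + 8*(-3*8)/3)) = sqrt(1130 + (-1*1/4 - (1/4)**2 + (8/3)*(-24))) = sqrt(1130 + (-1/4 - 1*1/16 - 64)) = sqrt(1130 + (-1/4 - 1/16 - 64)) = sqrt(1130 - 1029/16) = sqrt(17051/16) = 17*sqrt(59)/4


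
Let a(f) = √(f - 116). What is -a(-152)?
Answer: -2*I*√67 ≈ -16.371*I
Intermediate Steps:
a(f) = √(-116 + f)
-a(-152) = -√(-116 - 152) = -√(-268) = -2*I*√67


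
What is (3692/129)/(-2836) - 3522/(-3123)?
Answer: 11823819/10578989 ≈ 1.1177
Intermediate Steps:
(3692/129)/(-2836) - 3522/(-3123) = (3692*(1/129))*(-1/2836) - 3522*(-1/3123) = (3692/129)*(-1/2836) + 1174/1041 = -923/91461 + 1174/1041 = 11823819/10578989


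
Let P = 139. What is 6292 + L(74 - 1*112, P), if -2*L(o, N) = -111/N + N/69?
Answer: 60340741/9591 ≈ 6291.4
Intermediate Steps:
L(o, N) = -N/138 + 111/(2*N) (L(o, N) = -(-111/N + N/69)/2 = -N/138 + 111/(2*N))
6292 + L(74 - 1*112, P) = 6292 + (1/138)*(7659 - 1*139²)/139 = 6292 + (1/138)*(1/139)*(7659 - 1*19321) = 6292 + (1/138)*(1/139)*(7659 - 19321) = 6292 + (1/138)*(1/139)*(-11662) = 6292 - 5831/9591 = 60340741/9591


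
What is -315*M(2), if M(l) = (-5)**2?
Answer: -7875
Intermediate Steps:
M(l) = 25
-315*M(2) = -315*25 = -9*875 = -7875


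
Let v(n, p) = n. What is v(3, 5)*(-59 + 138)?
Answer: 237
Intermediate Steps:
v(3, 5)*(-59 + 138) = 3*(-59 + 138) = 3*79 = 237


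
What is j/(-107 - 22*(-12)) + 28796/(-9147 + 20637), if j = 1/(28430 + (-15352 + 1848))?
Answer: 33740019781/13462729590 ≈ 2.5062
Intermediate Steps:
j = 1/14926 (j = 1/(28430 - 13504) = 1/14926 ≈ 6.6997e-5)
j/(-107 - 22*(-12)) + 28796/(-9147 + 20637) = 1/(14926*(-107 - 22*(-12))) + 28796/(-9147 + 20637) = 1/(14926*(-107 + 264)) + 28796/11490 = (1/14926)/157 + 28796*(1/11490) = (1/14926)*(1/157) + 14398/5745 = 1/2343382 + 14398/5745 = 33740019781/13462729590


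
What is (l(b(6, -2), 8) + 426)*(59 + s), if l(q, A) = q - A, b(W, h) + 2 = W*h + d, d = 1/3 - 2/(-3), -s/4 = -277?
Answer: 472635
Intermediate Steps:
s = 1108 (s = -4*(-277) = 1108)
d = 1 (d = 1*(1/3) - 2*(-1/3) = 1/3 + 2/3 = 1)
b(W, h) = -1 + W*h (b(W, h) = -2 + (W*h + 1) = -2 + (1 + W*h) = -1 + W*h)
(l(b(6, -2), 8) + 426)*(59 + s) = (((-1 + 6*(-2)) - 1*8) + 426)*(59 + 1108) = (((-1 - 12) - 8) + 426)*1167 = ((-13 - 8) + 426)*1167 = (-21 + 426)*1167 = 405*1167 = 472635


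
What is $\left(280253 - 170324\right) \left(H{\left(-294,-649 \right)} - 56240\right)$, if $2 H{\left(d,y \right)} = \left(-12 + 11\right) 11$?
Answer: $- \frac{12366023139}{2} \approx -6.183 \cdot 10^{9}$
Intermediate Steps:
$H{\left(d,y \right)} = - \frac{11}{2}$ ($H{\left(d,y \right)} = \frac{\left(-12 + 11\right) 11}{2} = \frac{\left(-1\right) 11}{2} = \frac{1}{2} \left(-11\right) = - \frac{11}{2}$)
$\left(280253 - 170324\right) \left(H{\left(-294,-649 \right)} - 56240\right) = \left(280253 - 170324\right) \left(- \frac{11}{2} - 56240\right) = 109929 \left(- \frac{112491}{2}\right) = - \frac{12366023139}{2}$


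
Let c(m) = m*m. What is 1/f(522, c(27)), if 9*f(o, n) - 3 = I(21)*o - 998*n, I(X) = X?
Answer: -3/238859 ≈ -1.2560e-5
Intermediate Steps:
c(m) = m**2
f(o, n) = 1/3 - 998*n/9 + 7*o/3 (f(o, n) = 1/3 + (21*o - 998*n)/9 = 1/3 + (-998*n + 21*o)/9 = 1/3 + (-998*n/9 + 7*o/3) = 1/3 - 998*n/9 + 7*o/3)
1/f(522, c(27)) = 1/(1/3 - 998/9*27**2 + (7/3)*522) = 1/(1/3 - 998/9*729 + 1218) = 1/(1/3 - 80838 + 1218) = 1/(-238859/3) = -3/238859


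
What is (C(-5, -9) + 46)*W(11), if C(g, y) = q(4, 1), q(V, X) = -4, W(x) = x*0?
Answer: 0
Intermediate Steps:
W(x) = 0
C(g, y) = -4
(C(-5, -9) + 46)*W(11) = (-4 + 46)*0 = 42*0 = 0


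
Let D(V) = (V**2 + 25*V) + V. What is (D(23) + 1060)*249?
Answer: 544563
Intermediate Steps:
D(V) = V**2 + 26*V
(D(23) + 1060)*249 = (23*(26 + 23) + 1060)*249 = (23*49 + 1060)*249 = (1127 + 1060)*249 = 2187*249 = 544563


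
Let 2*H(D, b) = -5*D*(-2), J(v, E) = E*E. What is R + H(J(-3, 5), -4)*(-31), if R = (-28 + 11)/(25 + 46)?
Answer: -275142/71 ≈ -3875.2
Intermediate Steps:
J(v, E) = E**2
H(D, b) = 5*D (H(D, b) = (-5*D*(-2))/2 = (10*D)/2 = 5*D)
R = -17/71 ≈ -0.23944
R + H(J(-3, 5), -4)*(-31) = -17/71 + (5*5**2)*(-31) = -17/71 + (5*25)*(-31) = -17/71 + 125*(-31) = -17/71 - 3875 = -275142/71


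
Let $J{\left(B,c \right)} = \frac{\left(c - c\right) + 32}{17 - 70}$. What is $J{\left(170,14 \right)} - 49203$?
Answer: $- \frac{2607791}{53} \approx -49204.0$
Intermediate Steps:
$J{\left(B,c \right)} = - \frac{32}{53}$ ($J{\left(B,c \right)} = \frac{0 + 32}{-53} = 32 \left(- \frac{1}{53}\right) = - \frac{32}{53}$)
$J{\left(170,14 \right)} - 49203 = - \frac{32}{53} - 49203 = - \frac{2607791}{53}$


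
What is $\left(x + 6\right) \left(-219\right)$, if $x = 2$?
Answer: $-1752$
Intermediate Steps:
$\left(x + 6\right) \left(-219\right) = \left(2 + 6\right) \left(-219\right) = 8 \left(-219\right) = -1752$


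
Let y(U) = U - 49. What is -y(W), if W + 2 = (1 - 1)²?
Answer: 51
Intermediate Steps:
W = -2 (W = -2 + (1 - 1)² = -2 + 0² = -2 + 0 = -2)
y(U) = -49 + U
-y(W) = -(-49 - 2) = -1*(-51) = 51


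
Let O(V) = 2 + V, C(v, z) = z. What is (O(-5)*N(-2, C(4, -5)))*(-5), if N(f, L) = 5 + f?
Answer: 45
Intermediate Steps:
(O(-5)*N(-2, C(4, -5)))*(-5) = ((2 - 5)*(5 - 2))*(-5) = -3*3*(-5) = -9*(-5) = 45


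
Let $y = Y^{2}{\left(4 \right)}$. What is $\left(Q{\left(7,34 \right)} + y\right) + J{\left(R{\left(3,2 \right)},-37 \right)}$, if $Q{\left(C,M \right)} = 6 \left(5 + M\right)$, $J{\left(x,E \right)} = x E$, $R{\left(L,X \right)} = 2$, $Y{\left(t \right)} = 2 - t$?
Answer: $164$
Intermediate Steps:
$y = 4$ ($y = \left(2 - 4\right)^{2} = \left(-2\right)^{2} = 4$)
$J{\left(x,E \right)} = E x$
$Q{\left(C,M \right)} = 30 + 6 M$
$\left(Q{\left(7,34 \right)} + y\right) + J{\left(R{\left(3,2 \right)},-37 \right)} = \left(\left(30 + 6 \cdot 34\right) + 4\right) - 74 = \left(\left(30 + 204\right) + 4\right) - 74 = \left(234 + 4\right) - 74 = 238 - 74 = 164$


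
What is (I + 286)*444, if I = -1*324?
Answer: -16872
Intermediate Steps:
I = -324
(I + 286)*444 = (-324 + 286)*444 = -38*444 = -16872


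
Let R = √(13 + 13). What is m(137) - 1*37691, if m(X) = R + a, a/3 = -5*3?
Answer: -37736 + √26 ≈ -37731.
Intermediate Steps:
a = -45 (a = 3*(-5*3) = 3*(-15) = -45)
R = √26 ≈ 5.0990
m(X) = -45 + √26 (m(X) = √26 - 45 = -45 + √26)
m(137) - 1*37691 = (-45 + √26) - 1*37691 = (-45 + √26) - 37691 = -37736 + √26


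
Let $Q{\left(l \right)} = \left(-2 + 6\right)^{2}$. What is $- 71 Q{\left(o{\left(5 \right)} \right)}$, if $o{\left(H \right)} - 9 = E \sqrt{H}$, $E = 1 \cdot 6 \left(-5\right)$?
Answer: $-1136$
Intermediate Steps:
$E = -30$ ($E = 6 \left(-5\right) = -30$)
$o{\left(H \right)} = 9 - 30 \sqrt{H}$
$Q{\left(l \right)} = 16$ ($Q{\left(l \right)} = 4^{2} = 16$)
$- 71 Q{\left(o{\left(5 \right)} \right)} = \left(-71\right) 16 = -1136$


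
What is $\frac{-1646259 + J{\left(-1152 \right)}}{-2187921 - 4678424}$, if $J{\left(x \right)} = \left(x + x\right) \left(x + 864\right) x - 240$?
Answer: $\frac{766058403}{6866345} \approx 111.57$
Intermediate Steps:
$J{\left(x \right)} = -240 + 2 x^{2} \left(864 + x\right)$ ($J{\left(x \right)} = 2 x \left(864 + x\right) x - 240 = 2 x^{2} \left(864 + x\right) - 240 = -240 + 2 x^{2} \left(864 + x\right)$)
$\frac{-1646259 + J{\left(-1152 \right)}}{-2187921 - 4678424} = \frac{-1646259 + \left(-240 + 2 \left(-1152\right)^{3} + 1728 \left(-1152\right)^{2}\right)}{-2187921 - 4678424} = \frac{-1646259 + \left(-240 + 2 \left(-1528823808\right) + 1728 \cdot 1327104\right)}{-6866345} = \left(-1646259 - 764412144\right) \left(- \frac{1}{6866345}\right) = \left(-766058403\right) \left(- \frac{1}{6866345}\right) = \frac{766058403}{6866345}$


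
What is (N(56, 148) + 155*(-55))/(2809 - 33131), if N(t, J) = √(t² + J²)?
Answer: 8525/30322 - 2*√1565/15161 ≈ 0.27593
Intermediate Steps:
N(t, J) = √(J² + t²)
(N(56, 148) + 155*(-55))/(2809 - 33131) = (√(148² + 56²) + 155*(-55))/(2809 - 33131) = (√(21904 + 3136) - 8525)/(-30322) = (√25040 - 8525)*(-1/30322) = (4*√1565 - 8525)*(-1/30322) = (-8525 + 4*√1565)*(-1/30322) = 8525/30322 - 2*√1565/15161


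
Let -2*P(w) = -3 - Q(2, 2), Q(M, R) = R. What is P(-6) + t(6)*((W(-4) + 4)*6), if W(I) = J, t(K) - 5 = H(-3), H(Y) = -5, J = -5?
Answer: 5/2 ≈ 2.5000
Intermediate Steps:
t(K) = 0 (t(K) = 5 - 5 = 0)
P(w) = 5/2 (P(w) = -(-3 - 1*2)/2 = -(-3 - 2)/2 = -1/2*(-5) = 5/2)
W(I) = -5
P(-6) + t(6)*((W(-4) + 4)*6) = 5/2 + 0*((-5 + 4)*6) = 5/2 + 0*(-1*6) = 5/2 + 0*(-6) = 5/2 + 0 = 5/2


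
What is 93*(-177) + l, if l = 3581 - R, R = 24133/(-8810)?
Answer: -113448667/8810 ≈ -12877.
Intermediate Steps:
R = -24133/8810 (R = 24133*(-1/8810) = -24133/8810 ≈ -2.7393)
l = 31572743/8810 (l = 3581 - 1*(-24133/8810) = 3581 + 24133/8810 = 31572743/8810 ≈ 3583.7)
93*(-177) + l = 93*(-177) + 31572743/8810 = -16461 + 31572743/8810 = -113448667/8810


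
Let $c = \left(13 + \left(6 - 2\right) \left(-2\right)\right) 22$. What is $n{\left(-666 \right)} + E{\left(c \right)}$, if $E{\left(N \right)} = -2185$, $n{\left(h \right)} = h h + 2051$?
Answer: $443422$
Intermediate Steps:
$n{\left(h \right)} = 2051 + h^{2}$ ($n{\left(h \right)} = h^{2} + 2051 = 2051 + h^{2}$)
$c = 110$ ($c = \left(13 + 4 \left(-2\right)\right) 22 = \left(13 - 8\right) 22 = 5 \cdot 22 = 110$)
$n{\left(-666 \right)} + E{\left(c \right)} = \left(2051 + \left(-666\right)^{2}\right) - 2185 = \left(2051 + 443556\right) - 2185 = 445607 - 2185 = 443422$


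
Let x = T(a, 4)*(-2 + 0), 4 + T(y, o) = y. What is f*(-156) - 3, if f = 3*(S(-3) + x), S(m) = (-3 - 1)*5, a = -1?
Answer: 4677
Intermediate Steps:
S(m) = -20 (S(m) = -4*5 = -20)
T(y, o) = -4 + y
x = 10 (x = (-4 - 1)*(-2 + 0) = -5*(-2) = 10)
f = -30 (f = 3*(-20 + 10) = 3*(-10) = -30)
f*(-156) - 3 = -30*(-156) - 3 = 4680 - 3 = 4677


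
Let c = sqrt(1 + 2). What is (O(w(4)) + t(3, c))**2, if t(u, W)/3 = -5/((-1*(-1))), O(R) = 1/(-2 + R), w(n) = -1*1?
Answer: 2116/9 ≈ 235.11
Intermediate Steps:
c = sqrt(3) ≈ 1.7320
w(n) = -1
t(u, W) = -15 (t(u, W) = 3*(-5/((-1*(-1)))) = 3*(-5/1) = 3*(-5*1) = 3*(-5) = -15)
(O(w(4)) + t(3, c))**2 = (1/(-2 - 1) - 15)**2 = (1/(-3) - 15)**2 = (-1/3 - 15)**2 = (-46/3)**2 = 2116/9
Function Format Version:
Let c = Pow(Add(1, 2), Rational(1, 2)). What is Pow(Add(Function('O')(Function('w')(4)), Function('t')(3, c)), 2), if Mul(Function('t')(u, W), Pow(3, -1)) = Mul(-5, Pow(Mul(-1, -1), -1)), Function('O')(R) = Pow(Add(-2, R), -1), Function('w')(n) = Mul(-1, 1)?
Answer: Rational(2116, 9) ≈ 235.11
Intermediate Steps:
c = Pow(3, Rational(1, 2)) ≈ 1.7320
Function('w')(n) = -1
Function('t')(u, W) = -15 (Function('t')(u, W) = Mul(3, Mul(-5, Pow(Mul(-1, -1), -1))) = Mul(3, Mul(-5, Pow(1, -1))) = Mul(3, Mul(-5, 1)) = Mul(3, -5) = -15)
Pow(Add(Function('O')(Function('w')(4)), Function('t')(3, c)), 2) = Pow(Add(Pow(Add(-2, -1), -1), -15), 2) = Pow(Add(Pow(-3, -1), -15), 2) = Pow(Add(Rational(-1, 3), -15), 2) = Pow(Rational(-46, 3), 2) = Rational(2116, 9)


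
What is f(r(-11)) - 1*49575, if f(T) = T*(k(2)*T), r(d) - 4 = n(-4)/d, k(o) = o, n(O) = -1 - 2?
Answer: -5994157/121 ≈ -49539.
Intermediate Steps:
n(O) = -3
r(d) = 4 - 3/d
f(T) = 2*T² (f(T) = T*(2*T) = 2*T²)
f(r(-11)) - 1*49575 = 2*(4 - 3/(-11))² - 1*49575 = 2*(4 - 3*(-1/11))² - 49575 = 2*(4 + 3/11)² - 49575 = 2*(47/11)² - 49575 = 2*(2209/121) - 49575 = 4418/121 - 49575 = -5994157/121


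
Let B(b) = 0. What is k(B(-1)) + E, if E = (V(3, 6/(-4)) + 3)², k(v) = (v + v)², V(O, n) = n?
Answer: 9/4 ≈ 2.2500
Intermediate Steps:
k(v) = 4*v² (k(v) = (2*v)² = 4*v²)
E = 9/4 (E = (6/(-4) + 3)² = (6*(-¼) + 3)² = (-3/2 + 3)² = (3/2)² = 9/4 ≈ 2.2500)
k(B(-1)) + E = 4*0² + 9/4 = 4*0 + 9/4 = 0 + 9/4 = 9/4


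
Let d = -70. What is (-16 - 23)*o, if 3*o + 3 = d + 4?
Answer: 897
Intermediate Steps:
o = -23 (o = -1 + (-70 + 4)/3 = -1 + (1/3)*(-66) = -1 - 22 = -23)
(-16 - 23)*o = (-16 - 23)*(-23) = -39*(-23) = 897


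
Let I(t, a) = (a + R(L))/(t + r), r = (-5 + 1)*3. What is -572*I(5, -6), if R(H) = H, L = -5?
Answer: -6292/7 ≈ -898.86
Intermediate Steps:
r = -12 (r = -4*3 = -12)
I(t, a) = (-5 + a)/(-12 + t) (I(t, a) = (a - 5)/(t - 12) = (-5 + a)/(-12 + t))
-572*I(5, -6) = -572*(-5 - 6)/(-12 + 5) = -572*(-11)/(-7) = -(-572)*(-11)/7 = -572*11/7 = -6292/7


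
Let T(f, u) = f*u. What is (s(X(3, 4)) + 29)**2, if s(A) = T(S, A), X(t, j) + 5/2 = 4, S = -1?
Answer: 3025/4 ≈ 756.25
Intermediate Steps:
X(t, j) = 3/2 (X(t, j) = -5/2 + 4 = 3/2)
s(A) = -A
(s(X(3, 4)) + 29)**2 = (-1*3/2 + 29)**2 = (-3/2 + 29)**2 = (55/2)**2 = 3025/4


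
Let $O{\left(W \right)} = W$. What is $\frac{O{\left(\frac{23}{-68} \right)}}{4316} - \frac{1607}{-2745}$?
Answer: $\frac{471572081}{805624560} \approx 0.58535$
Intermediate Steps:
$\frac{O{\left(\frac{23}{-68} \right)}}{4316} - \frac{1607}{-2745} = \frac{23 \frac{1}{-68}}{4316} - \frac{1607}{-2745} = 23 \left(- \frac{1}{68}\right) \frac{1}{4316} - - \frac{1607}{2745} = \left(- \frac{23}{68}\right) \frac{1}{4316} + \frac{1607}{2745} = - \frac{23}{293488} + \frac{1607}{2745} = \frac{471572081}{805624560}$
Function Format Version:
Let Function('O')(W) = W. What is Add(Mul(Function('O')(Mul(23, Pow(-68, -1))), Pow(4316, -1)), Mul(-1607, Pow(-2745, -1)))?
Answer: Rational(471572081, 805624560) ≈ 0.58535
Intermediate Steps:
Add(Mul(Function('O')(Mul(23, Pow(-68, -1))), Pow(4316, -1)), Mul(-1607, Pow(-2745, -1))) = Add(Mul(Mul(23, Pow(-68, -1)), Pow(4316, -1)), Mul(-1607, Pow(-2745, -1))) = Add(Mul(Mul(23, Rational(-1, 68)), Rational(1, 4316)), Mul(-1607, Rational(-1, 2745))) = Add(Mul(Rational(-23, 68), Rational(1, 4316)), Rational(1607, 2745)) = Add(Rational(-23, 293488), Rational(1607, 2745)) = Rational(471572081, 805624560)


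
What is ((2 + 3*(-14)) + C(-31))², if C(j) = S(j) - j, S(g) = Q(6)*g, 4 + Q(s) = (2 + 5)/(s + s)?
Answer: 1352569/144 ≈ 9392.8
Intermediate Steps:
Q(s) = -4 + 7/(2*s) (Q(s) = -4 + (2 + 5)/(s + s) = -4 + 7/((2*s)) = -4 + 7*(1/(2*s)) = -4 + 7/(2*s))
S(g) = -41*g/12 (S(g) = (-4 + (7/2)/6)*g = (-4 + (7/2)*(⅙))*g = (-4 + 7/12)*g = -41*g/12)
C(j) = -53*j/12 (C(j) = -41*j/12 - j = -53*j/12)
((2 + 3*(-14)) + C(-31))² = ((2 + 3*(-14)) - 53/12*(-31))² = ((2 - 42) + 1643/12)² = (-40 + 1643/12)² = (1163/12)² = 1352569/144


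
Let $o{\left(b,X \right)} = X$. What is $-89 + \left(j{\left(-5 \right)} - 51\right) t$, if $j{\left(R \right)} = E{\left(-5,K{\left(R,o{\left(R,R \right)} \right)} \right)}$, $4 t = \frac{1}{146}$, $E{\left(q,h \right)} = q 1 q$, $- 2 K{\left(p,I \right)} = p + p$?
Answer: $- \frac{26001}{292} \approx -89.045$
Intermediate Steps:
$K{\left(p,I \right)} = - p$ ($K{\left(p,I \right)} = - \frac{p + p}{2} = - \frac{2 p}{2} = - p$)
$E{\left(q,h \right)} = q^{2}$ ($E{\left(q,h \right)} = q q = q^{2}$)
$t = \frac{1}{584}$ ($t = \frac{1}{4 \cdot 146} = \frac{1}{4} \cdot \frac{1}{146} = \frac{1}{584} \approx 0.0017123$)
$j{\left(R \right)} = 25$ ($j{\left(R \right)} = \left(-5\right)^{2} = 25$)
$-89 + \left(j{\left(-5 \right)} - 51\right) t = -89 + \left(25 - 51\right) \frac{1}{584} = -89 - \frac{13}{292} = - \frac{26001}{292}$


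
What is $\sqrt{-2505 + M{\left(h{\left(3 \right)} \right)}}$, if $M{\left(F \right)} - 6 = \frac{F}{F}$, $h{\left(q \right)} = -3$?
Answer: $i \sqrt{2498} \approx 49.98 i$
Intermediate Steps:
$M{\left(F \right)} = 7$ ($M{\left(F \right)} = 6 + \frac{F}{F} = 6 + 1 = 7$)
$\sqrt{-2505 + M{\left(h{\left(3 \right)} \right)}} = \sqrt{-2505 + 7} = \sqrt{-2498} = i \sqrt{2498}$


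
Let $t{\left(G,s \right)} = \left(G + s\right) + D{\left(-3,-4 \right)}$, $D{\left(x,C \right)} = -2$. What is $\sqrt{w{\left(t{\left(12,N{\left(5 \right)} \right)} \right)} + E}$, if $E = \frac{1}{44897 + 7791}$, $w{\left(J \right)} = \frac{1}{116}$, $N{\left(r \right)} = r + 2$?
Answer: $\frac{\sqrt{1260655897}}{381988} \approx 0.09295$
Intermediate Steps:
$N{\left(r \right)} = 2 + r$
$t{\left(G,s \right)} = -2 + G + s$ ($t{\left(G,s \right)} = \left(G + s\right) - 2 = -2 + G + s$)
$w{\left(J \right)} = \frac{1}{116}$
$E = \frac{1}{52688} \approx 1.898 \cdot 10^{-5}$
$\sqrt{w{\left(t{\left(12,N{\left(5 \right)} \right)} \right)} + E} = \sqrt{\frac{1}{116} + \frac{1}{52688}} = \sqrt{\frac{13201}{1527952}} = \frac{\sqrt{1260655897}}{381988}$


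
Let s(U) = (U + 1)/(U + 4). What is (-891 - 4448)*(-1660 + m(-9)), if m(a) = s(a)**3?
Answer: 1105108932/125 ≈ 8.8409e+6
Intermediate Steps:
s(U) = (1 + U)/(4 + U)
m(a) = (1 + a)**3/(4 + a)**3 (m(a) = ((1 + a)/(4 + a))**3 = (1 + a)**3/(4 + a)**3)
(-891 - 4448)*(-1660 + m(-9)) = (-891 - 4448)*(-1660 + (1 - 9)**3/(4 - 9)**3) = -5339*(-1660 + (-8)**3/(-5)**3) = -5339*(-1660 - 512*(-1/125)) = -5339*(-1660 + 512/125) = -5339*(-206988/125) = 1105108932/125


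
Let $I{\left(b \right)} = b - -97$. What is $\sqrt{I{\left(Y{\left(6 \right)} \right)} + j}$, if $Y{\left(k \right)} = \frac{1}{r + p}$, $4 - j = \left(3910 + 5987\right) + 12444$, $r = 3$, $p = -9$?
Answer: $\frac{i \sqrt{800646}}{6} \approx 149.13 i$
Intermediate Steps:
$j = -22337$ ($j = 4 - \left(\left(3910 + 5987\right) + 12444\right) = 4 - \left(9897 + 12444\right) = 4 - 22341 = -22337$)
$Y{\left(k \right)} = - \frac{1}{6}$ ($Y{\left(k \right)} = \frac{1}{3 - 9} = \frac{1}{-6} = - \frac{1}{6}$)
$I{\left(b \right)} = 97 + b$ ($I{\left(b \right)} = b + 97 = 97 + b$)
$\sqrt{I{\left(Y{\left(6 \right)} \right)} + j} = \sqrt{\left(97 - \frac{1}{6}\right) - 22337} = \sqrt{\frac{581}{6} - 22337} = \sqrt{- \frac{133441}{6}} = \frac{i \sqrt{800646}}{6}$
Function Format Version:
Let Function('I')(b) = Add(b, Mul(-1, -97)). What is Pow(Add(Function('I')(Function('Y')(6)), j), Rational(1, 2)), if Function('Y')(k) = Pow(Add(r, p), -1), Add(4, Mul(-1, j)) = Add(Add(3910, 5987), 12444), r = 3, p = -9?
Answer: Mul(Rational(1, 6), I, Pow(800646, Rational(1, 2))) ≈ Mul(149.13, I)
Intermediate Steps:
j = -22337 (j = Add(4, Mul(-1, Add(Add(3910, 5987), 12444))) = Add(4, Mul(-1, Add(9897, 12444))) = Add(4, Mul(-1, 22341)) = Add(4, -22341) = -22337)
Function('Y')(k) = Rational(-1, 6) (Function('Y')(k) = Pow(Add(3, -9), -1) = Pow(-6, -1) = Rational(-1, 6))
Function('I')(b) = Add(97, b) (Function('I')(b) = Add(b, 97) = Add(97, b))
Pow(Add(Function('I')(Function('Y')(6)), j), Rational(1, 2)) = Pow(Add(Add(97, Rational(-1, 6)), -22337), Rational(1, 2)) = Pow(Add(Rational(581, 6), -22337), Rational(1, 2)) = Pow(Rational(-133441, 6), Rational(1, 2)) = Mul(Rational(1, 6), I, Pow(800646, Rational(1, 2)))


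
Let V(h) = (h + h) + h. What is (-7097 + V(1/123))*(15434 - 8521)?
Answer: -2011517088/41 ≈ -4.9061e+7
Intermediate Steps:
V(h) = 3*h (V(h) = 2*h + h = 3*h)
(-7097 + V(1/123))*(15434 - 8521) = (-7097 + 3/123)*(15434 - 8521) = (-7097 + 3*(1/123))*6913 = (-7097 + 1/41)*6913 = -290976/41*6913 = -2011517088/41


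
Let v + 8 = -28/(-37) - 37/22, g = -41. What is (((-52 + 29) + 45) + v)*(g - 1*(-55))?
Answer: 74501/407 ≈ 183.05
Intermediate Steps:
v = -7265/814 (v = -8 + (-28/(-37) - 37/22) = -8 + (-28*(-1/37) - 37*1/22) = -8 + (28/37 - 37/22) = -8 - 753/814 = -7265/814 ≈ -8.9251)
(((-52 + 29) + 45) + v)*(g - 1*(-55)) = (((-52 + 29) + 45) - 7265/814)*(-41 - 1*(-55)) = ((-23 + 45) - 7265/814)*(-41 + 55) = (22 - 7265/814)*14 = (10643/814)*14 = 74501/407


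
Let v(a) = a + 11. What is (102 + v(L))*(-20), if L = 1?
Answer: -2280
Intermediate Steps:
v(a) = 11 + a
(102 + v(L))*(-20) = (102 + (11 + 1))*(-20) = (102 + 12)*(-20) = 114*(-20) = -2280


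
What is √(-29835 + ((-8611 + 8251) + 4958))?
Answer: I*√25237 ≈ 158.86*I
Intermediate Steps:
√(-29835 + ((-8611 + 8251) + 4958)) = √(-29835 + (-360 + 4958)) = √(-29835 + 4598) = √(-25237) = I*√25237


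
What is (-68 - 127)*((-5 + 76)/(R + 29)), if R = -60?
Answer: 13845/31 ≈ 446.61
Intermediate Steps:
(-68 - 127)*((-5 + 76)/(R + 29)) = (-68 - 127)*((-5 + 76)/(-60 + 29)) = -13845/(-31) = -13845*(-1)/31 = -195*(-71/31) = 13845/31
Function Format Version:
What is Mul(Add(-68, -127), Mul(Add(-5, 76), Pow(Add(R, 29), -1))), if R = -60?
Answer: Rational(13845, 31) ≈ 446.61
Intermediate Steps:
Mul(Add(-68, -127), Mul(Add(-5, 76), Pow(Add(R, 29), -1))) = Mul(Add(-68, -127), Mul(Add(-5, 76), Pow(Add(-60, 29), -1))) = Mul(-195, Mul(71, Pow(-31, -1))) = Mul(-195, Mul(71, Rational(-1, 31))) = Mul(-195, Rational(-71, 31)) = Rational(13845, 31)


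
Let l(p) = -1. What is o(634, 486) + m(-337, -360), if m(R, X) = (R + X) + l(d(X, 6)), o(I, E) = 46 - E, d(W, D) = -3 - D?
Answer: -1138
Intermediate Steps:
m(R, X) = -1 + R + X (m(R, X) = (R + X) - 1 = -1 + R + X)
o(634, 486) + m(-337, -360) = (46 - 1*486) + (-1 - 337 - 360) = (46 - 486) - 698 = -440 - 698 = -1138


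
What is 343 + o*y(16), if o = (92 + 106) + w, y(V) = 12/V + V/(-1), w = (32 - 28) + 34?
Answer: -3256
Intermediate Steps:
w = 38 (w = 4 + 34 = 38)
y(V) = -V + 12/V (y(V) = 12/V + V*(-1) = 12/V - V = -V + 12/V)
o = 236 (o = (92 + 106) + 38 = 198 + 38 = 236)
343 + o*y(16) = 343 + 236*(-1*16 + 12/16) = 343 + 236*(-16 + 12*(1/16)) = 343 + 236*(-16 + ¾) = 343 + 236*(-61/4) = 343 - 3599 = -3256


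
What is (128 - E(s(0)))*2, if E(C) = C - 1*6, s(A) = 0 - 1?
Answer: 270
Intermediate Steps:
s(A) = -1
E(C) = -6 + C (E(C) = C - 6 = -6 + C)
(128 - E(s(0)))*2 = (128 - (-6 - 1))*2 = (128 - 1*(-7))*2 = (128 + 7)*2 = 135*2 = 270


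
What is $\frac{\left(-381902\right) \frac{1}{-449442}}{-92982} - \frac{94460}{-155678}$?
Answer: $\frac{986856365444171}{1626446529424458} \approx 0.60676$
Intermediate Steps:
$\frac{\left(-381902\right) \frac{1}{-449442}}{-92982} - \frac{94460}{-155678} = \left(-381902\right) \left(- \frac{1}{449442}\right) \left(- \frac{1}{92982}\right) - - \frac{47230}{77839} = \frac{190951}{224721} \left(- \frac{1}{92982}\right) + \frac{47230}{77839} = - \frac{190951}{20895008022} + \frac{47230}{77839} = \frac{986856365444171}{1626446529424458}$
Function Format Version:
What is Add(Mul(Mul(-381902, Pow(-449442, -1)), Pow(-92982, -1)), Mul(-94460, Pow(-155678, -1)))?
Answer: Rational(986856365444171, 1626446529424458) ≈ 0.60676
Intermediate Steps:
Add(Mul(Mul(-381902, Pow(-449442, -1)), Pow(-92982, -1)), Mul(-94460, Pow(-155678, -1))) = Add(Mul(Mul(-381902, Rational(-1, 449442)), Rational(-1, 92982)), Mul(-94460, Rational(-1, 155678))) = Add(Mul(Rational(190951, 224721), Rational(-1, 92982)), Rational(47230, 77839)) = Add(Rational(-190951, 20895008022), Rational(47230, 77839)) = Rational(986856365444171, 1626446529424458)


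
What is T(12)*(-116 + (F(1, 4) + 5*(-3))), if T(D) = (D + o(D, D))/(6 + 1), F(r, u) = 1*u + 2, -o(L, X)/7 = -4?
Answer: -5000/7 ≈ -714.29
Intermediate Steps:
o(L, X) = 28 (o(L, X) = -7*(-4) = 28)
F(r, u) = 2 + u (F(r, u) = u + 2 = 2 + u)
T(D) = 4 + D/7 (T(D) = (D + 28)/(6 + 1) = (28 + D)/7 = 4 + D/7)
T(12)*(-116 + (F(1, 4) + 5*(-3))) = (4 + (⅐)*12)*(-116 + ((2 + 4) + 5*(-3))) = (4 + 12/7)*(-116 + (6 - 15)) = 40*(-116 - 9)/7 = (40/7)*(-125) = -5000/7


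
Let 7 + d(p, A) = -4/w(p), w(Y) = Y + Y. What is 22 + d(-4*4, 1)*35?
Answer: -1749/8 ≈ -218.63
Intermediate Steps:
w(Y) = 2*Y
d(p, A) = -7 - 2/p (d(p, A) = -7 - 4*1/(2*p) = -7 - 2/p)
22 + d(-4*4, 1)*35 = 22 + (-7 - 2/((-4*4)))*35 = 22 + (-7 - 2/(-16))*35 = 22 + (-7 - 2*(-1/16))*35 = 22 + (-7 + ⅛)*35 = 22 - 55/8*35 = 22 - 1925/8 = -1749/8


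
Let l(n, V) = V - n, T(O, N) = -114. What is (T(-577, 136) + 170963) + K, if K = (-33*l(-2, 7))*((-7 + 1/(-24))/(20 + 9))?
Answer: 39653699/232 ≈ 1.7092e+5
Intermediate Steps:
K = 16731/232 (K = (-33*(7 - 1*(-2)))*((-7 + 1/(-24))/(20 + 9)) = (-33*(7 + 2))*((-7 - 1/24)/29) = (-33*9)*(-169/24*1/29) = -297*(-169/696) = 16731/232 ≈ 72.116)
(T(-577, 136) + 170963) + K = (-114 + 170963) + 16731/232 = 170849 + 16731/232 = 39653699/232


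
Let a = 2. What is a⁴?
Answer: 16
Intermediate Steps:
a⁴ = 2⁴ = 16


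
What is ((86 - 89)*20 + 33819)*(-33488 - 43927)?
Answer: -2613452985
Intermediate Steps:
((86 - 89)*20 + 33819)*(-33488 - 43927) = (-3*20 + 33819)*(-77415) = (-60 + 33819)*(-77415) = 33759*(-77415) = -2613452985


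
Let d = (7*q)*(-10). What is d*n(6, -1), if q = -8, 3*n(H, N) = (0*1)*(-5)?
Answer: 0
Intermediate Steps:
n(H, N) = 0 (n(H, N) = ((0*1)*(-5))/3 = (0*(-5))/3 = (1/3)*0 = 0)
d = 560 (d = (7*(-8))*(-10) = -56*(-10) = 560)
d*n(6, -1) = 560*0 = 0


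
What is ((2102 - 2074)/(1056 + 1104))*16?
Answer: 28/135 ≈ 0.20741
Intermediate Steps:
((2102 - 2074)/(1056 + 1104))*16 = (28/2160)*16 = (28*(1/2160))*16 = (7/540)*16 = 28/135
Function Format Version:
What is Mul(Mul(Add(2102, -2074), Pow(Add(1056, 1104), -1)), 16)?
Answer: Rational(28, 135) ≈ 0.20741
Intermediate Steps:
Mul(Mul(Add(2102, -2074), Pow(Add(1056, 1104), -1)), 16) = Mul(Mul(28, Pow(2160, -1)), 16) = Mul(Mul(28, Rational(1, 2160)), 16) = Mul(Rational(7, 540), 16) = Rational(28, 135)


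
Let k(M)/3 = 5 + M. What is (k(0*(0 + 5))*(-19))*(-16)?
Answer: 4560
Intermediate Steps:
k(M) = 15 + 3*M (k(M) = 3*(5 + M) = 15 + 3*M)
(k(0*(0 + 5))*(-19))*(-16) = ((15 + 3*(0*(0 + 5)))*(-19))*(-16) = ((15 + 3*(0*5))*(-19))*(-16) = ((15 + 3*0)*(-19))*(-16) = ((15 + 0)*(-19))*(-16) = (15*(-19))*(-16) = -285*(-16) = 4560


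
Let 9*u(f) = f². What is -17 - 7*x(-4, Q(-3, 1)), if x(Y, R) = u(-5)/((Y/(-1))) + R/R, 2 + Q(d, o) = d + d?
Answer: -1039/36 ≈ -28.861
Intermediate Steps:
u(f) = f²/9
Q(d, o) = -2 + 2*d (Q(d, o) = -2 + (d + d) = -2 + 2*d)
x(Y, R) = 1 - 25/(9*Y) (x(Y, R) = ((⅑)*(-5)²)/((Y/(-1))) + R/R = ((⅑)*25)/((Y*(-1))) + 1 = 25/(9*((-Y))) + 1 = 25*(-1/Y)/9 + 1 = -25/(9*Y) + 1 = 1 - 25/(9*Y))
-17 - 7*x(-4, Q(-3, 1)) = -17 - 7*(-25/9 - 4)/(-4) = -17 - (-7)*(-61)/(4*9) = -17 - 7*61/36 = -17 - 427/36 = -1039/36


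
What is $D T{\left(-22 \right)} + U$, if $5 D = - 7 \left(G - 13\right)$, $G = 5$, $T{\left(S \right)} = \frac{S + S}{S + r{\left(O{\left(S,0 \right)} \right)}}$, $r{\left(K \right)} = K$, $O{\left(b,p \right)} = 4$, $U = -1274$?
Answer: $- \frac{56098}{45} \approx -1246.6$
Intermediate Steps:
$T{\left(S \right)} = \frac{2 S}{4 + S}$ ($T{\left(S \right)} = \frac{S + S}{S + 4} = \frac{2 S}{4 + S}$)
$D = \frac{56}{5}$ ($D = \frac{\left(-7\right) \left(5 - 13\right)}{5} = \frac{\left(-7\right) \left(-8\right)}{5} = \frac{1}{5} \cdot 56 = \frac{56}{5} \approx 11.2$)
$D T{\left(-22 \right)} + U = \frac{56 \cdot 2 \left(-22\right) \frac{1}{4 - 22}}{5} - 1274 = \frac{56 \cdot 2 \left(-22\right) \frac{1}{-18}}{5} - 1274 = \frac{56 \cdot 2 \left(-22\right) \left(- \frac{1}{18}\right)}{5} - 1274 = \frac{56}{5} \cdot \frac{22}{9} - 1274 = \frac{1232}{45} - 1274 = - \frac{56098}{45}$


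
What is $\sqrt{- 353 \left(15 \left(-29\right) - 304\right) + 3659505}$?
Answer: $2 \sqrt{980093} \approx 1980.0$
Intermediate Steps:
$\sqrt{- 353 \left(15 \left(-29\right) - 304\right) + 3659505} = \sqrt{- 353 \left(-435 - 304\right) + 3659505} = \sqrt{\left(-353\right) \left(-739\right) + 3659505} = \sqrt{260867 + 3659505} = \sqrt{3920372} = 2 \sqrt{980093}$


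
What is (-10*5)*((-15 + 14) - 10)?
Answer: 550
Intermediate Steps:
(-10*5)*((-15 + 14) - 10) = -50*(-1 - 10) = -50*(-11) = 550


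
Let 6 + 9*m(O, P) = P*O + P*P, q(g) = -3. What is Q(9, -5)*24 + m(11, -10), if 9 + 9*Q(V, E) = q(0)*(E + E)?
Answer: 488/9 ≈ 54.222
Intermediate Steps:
Q(V, E) = -1 - 2*E/3 (Q(V, E) = -1 + (-3*(E + E))/9 = -1 + (-6*E)/9 = -1 - 2*E/3)
m(O, P) = -⅔ + P²/9 + O*P/9 (m(O, P) = -⅔ + (P*O + P*P)/9 = -⅔ + (O*P + P²)/9 = -⅔ + (P² + O*P)/9 = -⅔ + (P²/9 + O*P/9) = -⅔ + P²/9 + O*P/9)
Q(9, -5)*24 + m(11, -10) = (-1 - ⅔*(-5))*24 + (-⅔ + (⅑)*(-10)² + (⅑)*11*(-10)) = (-1 + 10/3)*24 + (-⅔ + (⅑)*100 - 110/9) = (7/3)*24 + (-⅔ + 100/9 - 110/9) = 56 - 16/9 = 488/9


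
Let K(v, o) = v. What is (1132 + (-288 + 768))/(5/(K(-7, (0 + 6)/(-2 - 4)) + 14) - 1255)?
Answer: -2821/2195 ≈ -1.2852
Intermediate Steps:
(1132 + (-288 + 768))/(5/(K(-7, (0 + 6)/(-2 - 4)) + 14) - 1255) = (1132 + (-288 + 768))/(5/(-7 + 14) - 1255) = (1132 + 480)/(5/7 - 1255) = 1612/(5*(⅐) - 1255) = 1612/(5/7 - 1255) = 1612/(-8780/7) = 1612*(-7/8780) = -2821/2195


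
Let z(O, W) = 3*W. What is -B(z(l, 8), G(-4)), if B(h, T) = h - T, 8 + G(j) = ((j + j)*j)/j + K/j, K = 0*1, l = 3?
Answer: -40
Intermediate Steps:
K = 0
G(j) = -8 + 2*j (G(j) = -8 + (((j + j)*j)/j + 0/j) = -8 + (((2*j)*j)/j + 0) = -8 + ((2*j²)/j + 0) = -8 + (2*j + 0) = -8 + 2*j)
-B(z(l, 8), G(-4)) = -(3*8 - (-8 + 2*(-4))) = -(24 - (-8 - 8)) = -(24 - 1*(-16)) = -(24 + 16) = -1*40 = -40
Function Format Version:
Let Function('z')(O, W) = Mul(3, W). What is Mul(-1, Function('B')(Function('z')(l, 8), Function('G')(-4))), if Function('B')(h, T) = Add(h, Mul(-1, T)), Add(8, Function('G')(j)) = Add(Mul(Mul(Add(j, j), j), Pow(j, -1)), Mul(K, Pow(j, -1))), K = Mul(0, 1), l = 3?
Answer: -40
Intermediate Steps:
K = 0
Function('G')(j) = Add(-8, Mul(2, j)) (Function('G')(j) = Add(-8, Add(Mul(Mul(Add(j, j), j), Pow(j, -1)), Mul(0, Pow(j, -1)))) = Add(-8, Add(Mul(Mul(Mul(2, j), j), Pow(j, -1)), 0)) = Add(-8, Add(Mul(Mul(2, Pow(j, 2)), Pow(j, -1)), 0)) = Add(-8, Add(Mul(2, j), 0)) = Add(-8, Mul(2, j)))
Mul(-1, Function('B')(Function('z')(l, 8), Function('G')(-4))) = Mul(-1, Add(Mul(3, 8), Mul(-1, Add(-8, Mul(2, -4))))) = Mul(-1, Add(24, Mul(-1, Add(-8, -8)))) = Mul(-1, Add(24, Mul(-1, -16))) = Mul(-1, Add(24, 16)) = Mul(-1, 40) = -40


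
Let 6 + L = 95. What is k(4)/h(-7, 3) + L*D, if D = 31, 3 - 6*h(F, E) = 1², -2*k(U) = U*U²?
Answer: 2663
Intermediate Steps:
k(U) = -U³/2 (k(U) = -U*U²/2 = -U³/2)
h(F, E) = ⅓ (h(F, E) = ½ - ⅙*1² = ½ - ⅙*1 = ½ - ⅙ = ⅓)
L = 89 (L = -6 + 95 = 89)
k(4)/h(-7, 3) + L*D = (-½*4³)/(⅓) + 89*31 = -½*64*3 + 2759 = -32*3 + 2759 = -96 + 2759 = 2663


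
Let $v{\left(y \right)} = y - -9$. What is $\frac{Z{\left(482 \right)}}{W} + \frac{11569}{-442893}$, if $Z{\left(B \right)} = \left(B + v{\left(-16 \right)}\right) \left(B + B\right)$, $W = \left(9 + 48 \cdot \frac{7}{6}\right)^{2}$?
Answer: $\frac{8110073027}{74848917} \approx 108.35$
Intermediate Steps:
$v{\left(y \right)} = 9 + y$ ($v{\left(y \right)} = y + 9 = 9 + y$)
$W = 4225$ ($W = \left(9 + 48 \cdot 7 \cdot \frac{1}{6}\right)^{2} = \left(9 + 48 \cdot \frac{7}{6}\right)^{2} = \left(9 + 56\right)^{2} = 65^{2} = 4225$)
$Z{\left(B \right)} = 2 B \left(-7 + B\right)$ ($Z{\left(B \right)} = \left(B + \left(9 - 16\right)\right) \left(B + B\right) = \left(B - 7\right) 2 B = \left(-7 + B\right) 2 B = 2 B \left(-7 + B\right)$)
$\frac{Z{\left(482 \right)}}{W} + \frac{11569}{-442893} = \frac{2 \cdot 482 \left(-7 + 482\right)}{4225} + \frac{11569}{-442893} = 2 \cdot 482 \cdot 475 \cdot \frac{1}{4225} + 11569 \left(- \frac{1}{442893}\right) = 457900 \cdot \frac{1}{4225} - \frac{11569}{442893} = \frac{18316}{169} - \frac{11569}{442893} = \frac{8110073027}{74848917}$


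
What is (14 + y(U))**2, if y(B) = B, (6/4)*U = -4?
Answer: 1156/9 ≈ 128.44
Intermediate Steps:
U = -8/3 (U = (2/3)*(-4) = -8/3 ≈ -2.6667)
(14 + y(U))**2 = (14 - 8/3)**2 = (34/3)**2 = 1156/9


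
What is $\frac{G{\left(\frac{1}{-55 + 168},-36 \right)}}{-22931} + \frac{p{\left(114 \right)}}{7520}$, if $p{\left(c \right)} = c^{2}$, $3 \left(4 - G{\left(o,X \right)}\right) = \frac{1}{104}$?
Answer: $\frac{363164612}{210162615} \approx 1.728$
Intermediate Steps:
$G{\left(o,X \right)} = \frac{1247}{312}$ ($G{\left(o,X \right)} = 4 - \frac{1}{3 \cdot 104} = 4 - \frac{1}{312} = \frac{1247}{312}$)
$\frac{G{\left(\frac{1}{-55 + 168},-36 \right)}}{-22931} + \frac{p{\left(114 \right)}}{7520} = \frac{1247}{312 \left(-22931\right)} + \frac{114^{2}}{7520} = \frac{1247}{312} \left(- \frac{1}{22931}\right) + 12996 \cdot \frac{1}{7520} = - \frac{1247}{7154472} + \frac{3249}{1880} = \frac{363164612}{210162615}$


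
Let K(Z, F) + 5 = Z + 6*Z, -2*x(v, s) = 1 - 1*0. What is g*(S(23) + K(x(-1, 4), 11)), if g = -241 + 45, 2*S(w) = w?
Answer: -588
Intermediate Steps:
S(w) = w/2
g = -196
x(v, s) = -½ (x(v, s) = -(1 - 1*0)/2 = -(1 + 0)/2 = -½*1 = -½)
K(Z, F) = -5 + 7*Z (K(Z, F) = -5 + (Z + 6*Z) = -5 + 7*Z)
g*(S(23) + K(x(-1, 4), 11)) = -196*((½)*23 + (-5 + 7*(-½))) = -196*(23/2 + (-5 - 7/2)) = -196*(23/2 - 17/2) = -196*3 = -588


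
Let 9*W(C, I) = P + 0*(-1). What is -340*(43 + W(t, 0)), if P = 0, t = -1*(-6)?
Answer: -14620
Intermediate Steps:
t = 6
W(C, I) = 0 (W(C, I) = (0 + 0*(-1))/9 = (0 + 0)/9 = (1/9)*0 = 0)
-340*(43 + W(t, 0)) = -340*(43 + 0) = -340*43 = -14620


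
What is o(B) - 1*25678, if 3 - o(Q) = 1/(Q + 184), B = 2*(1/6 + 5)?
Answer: -14968528/583 ≈ -25675.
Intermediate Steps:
B = 31/3 (B = 2*(⅙ + 5) = 2*(31/6) = 31/3 ≈ 10.333)
o(Q) = 3 - 1/(184 + Q) (o(Q) = 3 - 1/(Q + 184) = 3 - 1/(184 + Q))
o(B) - 1*25678 = (551 + 3*(31/3))/(184 + 31/3) - 1*25678 = (551 + 31)/(583/3) - 25678 = (3/583)*582 - 25678 = 1746/583 - 25678 = -14968528/583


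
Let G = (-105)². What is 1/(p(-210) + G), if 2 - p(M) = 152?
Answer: 1/10875 ≈ 9.1954e-5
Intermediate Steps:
p(M) = -150 (p(M) = 2 - 1*152 = 2 - 152 = -150)
G = 11025
1/(p(-210) + G) = 1/(-150 + 11025) = 1/10875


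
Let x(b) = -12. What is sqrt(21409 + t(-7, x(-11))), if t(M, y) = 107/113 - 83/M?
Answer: sqrt(13403215777)/791 ≈ 146.36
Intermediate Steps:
t(M, y) = 107/113 - 83/M (t(M, y) = 107*(1/113) - 83/M = 107/113 - 83/M)
sqrt(21409 + t(-7, x(-11))) = sqrt(21409 + (107/113 - 83/(-7))) = sqrt(21409 + (107/113 - 83*(-1/7))) = sqrt(21409 + (107/113 + 83/7)) = sqrt(21409 + 10128/791) = sqrt(16944647/791) = sqrt(13403215777)/791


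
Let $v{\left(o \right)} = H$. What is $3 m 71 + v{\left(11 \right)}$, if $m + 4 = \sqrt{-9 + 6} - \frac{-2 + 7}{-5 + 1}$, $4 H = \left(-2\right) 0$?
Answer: $- \frac{2343}{4} + 213 i \sqrt{3} \approx -585.75 + 368.93 i$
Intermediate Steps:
$H = 0$ ($H = \frac{\left(-2\right) 0}{4} = \frac{1}{4} \cdot 0 = 0$)
$v{\left(o \right)} = 0$
$m = - \frac{11}{4} + i \sqrt{3}$ ($m = -4 - \left(- \sqrt{-9 + 6} + \frac{-2 + 7}{-5 + 1}\right) = -4 + \left(\sqrt{-3} - \frac{5}{-4}\right) = -4 + \left(i \sqrt{3} - 5 \left(- \frac{1}{4}\right)\right) = -4 + \left(i \sqrt{3} - - \frac{5}{4}\right) = -4 + \left(i \sqrt{3} + \frac{5}{4}\right) = -4 + \left(\frac{5}{4} + i \sqrt{3}\right) = - \frac{11}{4} + i \sqrt{3} \approx -2.75 + 1.732 i$)
$3 m 71 + v{\left(11 \right)} = 3 \left(- \frac{11}{4} + i \sqrt{3}\right) 71 + 0 = \left(- \frac{33}{4} + 3 i \sqrt{3}\right) 71 + 0 = \left(- \frac{2343}{4} + 213 i \sqrt{3}\right) + 0 = - \frac{2343}{4} + 213 i \sqrt{3}$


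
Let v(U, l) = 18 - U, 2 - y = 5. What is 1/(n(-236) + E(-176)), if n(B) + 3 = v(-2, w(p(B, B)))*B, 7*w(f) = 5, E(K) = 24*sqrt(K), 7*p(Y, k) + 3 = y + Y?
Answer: -4723/22408105 - 96*I*sqrt(11)/22408105 ≈ -0.00021077 - 1.4209e-5*I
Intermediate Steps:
y = -3 (y = 2 - 1*5 = 2 - 5 = -3)
p(Y, k) = -6/7 + Y/7 (p(Y, k) = -3/7 + (-3 + Y)/7 = -3/7 + (-3/7 + Y/7) = -6/7 + Y/7)
w(f) = 5/7 (w(f) = (1/7)*5 = 5/7)
n(B) = -3 + 20*B (n(B) = -3 + (18 - 1*(-2))*B = -3 + (18 + 2)*B = -3 + 20*B)
1/(n(-236) + E(-176)) = 1/((-3 + 20*(-236)) + 24*sqrt(-176)) = 1/((-3 - 4720) + 24*(4*I*sqrt(11))) = 1/(-4723 + 96*I*sqrt(11))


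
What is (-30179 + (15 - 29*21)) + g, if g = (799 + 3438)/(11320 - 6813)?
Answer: -138689674/4507 ≈ -30772.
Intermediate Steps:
g = 4237/4507 ≈ 0.94009
(-30179 + (15 - 29*21)) + g = (-30179 + (15 - 29*21)) + 4237/4507 = (-30179 + (15 - 609)) + 4237/4507 = (-30179 - 594) + 4237/4507 = -30773 + 4237/4507 = -138689674/4507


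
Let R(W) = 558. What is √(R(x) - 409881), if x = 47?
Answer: I*√409323 ≈ 639.78*I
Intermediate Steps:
√(R(x) - 409881) = √(558 - 409881) = √(-409323) = I*√409323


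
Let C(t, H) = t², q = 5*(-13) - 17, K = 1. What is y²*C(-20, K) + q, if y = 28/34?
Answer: 54702/289 ≈ 189.28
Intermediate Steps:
q = -82 (q = -65 - 17 = -82)
y = 14/17 (y = 28*(1/34) = 14/17 ≈ 0.82353)
y²*C(-20, K) + q = (14/17)²*(-20)² - 82 = (196/289)*400 - 82 = 78400/289 - 82 = 54702/289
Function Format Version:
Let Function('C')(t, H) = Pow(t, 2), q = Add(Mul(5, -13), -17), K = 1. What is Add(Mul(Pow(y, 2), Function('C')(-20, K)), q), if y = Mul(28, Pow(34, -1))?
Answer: Rational(54702, 289) ≈ 189.28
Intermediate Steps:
q = -82 (q = Add(-65, -17) = -82)
y = Rational(14, 17) (y = Mul(28, Rational(1, 34)) = Rational(14, 17) ≈ 0.82353)
Add(Mul(Pow(y, 2), Function('C')(-20, K)), q) = Add(Mul(Pow(Rational(14, 17), 2), Pow(-20, 2)), -82) = Add(Mul(Rational(196, 289), 400), -82) = Add(Rational(78400, 289), -82) = Rational(54702, 289)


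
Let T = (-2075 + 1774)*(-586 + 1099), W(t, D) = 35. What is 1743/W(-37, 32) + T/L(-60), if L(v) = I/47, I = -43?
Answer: 844134/5 ≈ 1.6883e+5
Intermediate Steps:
T = -154413 (T = -301*513 = -154413)
L(v) = -43/47
1743/W(-37, 32) + T/L(-60) = 1743/35 - 154413/(-43/47) = 1743*(1/35) - 154413*(-47/43) = 249/5 + 168777 = 844134/5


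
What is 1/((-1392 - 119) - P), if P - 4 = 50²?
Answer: -1/4015 ≈ -0.00024907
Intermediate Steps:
P = 2504 (P = 4 + 50² = 4 + 2500 = 2504)
1/((-1392 - 119) - P) = 1/((-1392 - 119) - 1*2504) = 1/(-1511 - 2504) = 1/(-4015) = -1/4015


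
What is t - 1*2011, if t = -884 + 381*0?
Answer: -2895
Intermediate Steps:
t = -884 (t = -884 + 0 = -884)
t - 1*2011 = -884 - 1*2011 = -884 - 2011 = -2895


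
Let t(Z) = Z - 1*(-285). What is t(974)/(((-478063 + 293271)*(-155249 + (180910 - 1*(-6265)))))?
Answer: -1259/5899669392 ≈ -2.1340e-7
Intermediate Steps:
t(Z) = 285 + Z (t(Z) = Z + 285 = 285 + Z)
t(974)/(((-478063 + 293271)*(-155249 + (180910 - 1*(-6265))))) = (285 + 974)/(((-478063 + 293271)*(-155249 + (180910 - 1*(-6265))))) = 1259/((-184792*(-155249 + (180910 + 6265)))) = 1259/((-184792*(-155249 + 187175))) = 1259/((-184792*31926)) = 1259/(-5899669392) = 1259*(-1/5899669392) = -1259/5899669392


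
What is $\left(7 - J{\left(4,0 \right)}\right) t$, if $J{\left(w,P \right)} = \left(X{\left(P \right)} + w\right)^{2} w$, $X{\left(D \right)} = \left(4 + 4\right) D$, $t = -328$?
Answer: $18696$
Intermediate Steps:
$X{\left(D \right)} = 8 D$
$J{\left(w,P \right)} = w \left(w + 8 P\right)^{2}$ ($J{\left(w,P \right)} = \left(8 P + w\right)^{2} w = \left(w + 8 P\right)^{2} w = w \left(w + 8 P\right)^{2}$)
$\left(7 - J{\left(4,0 \right)}\right) t = \left(7 - 4 \left(4 + 8 \cdot 0\right)^{2}\right) \left(-328\right) = \left(7 - 4 \left(4 + 0\right)^{2}\right) \left(-328\right) = \left(7 - 4 \cdot 4^{2}\right) \left(-328\right) = \left(7 - 4 \cdot 16\right) \left(-328\right) = \left(7 - 64\right) \left(-328\right) = \left(-57\right) \left(-328\right) = 18696$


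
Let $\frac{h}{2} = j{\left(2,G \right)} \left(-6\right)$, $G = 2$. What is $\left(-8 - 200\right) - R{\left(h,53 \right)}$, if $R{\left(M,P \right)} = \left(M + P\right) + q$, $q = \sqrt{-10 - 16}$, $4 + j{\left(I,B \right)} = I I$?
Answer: $-261 - i \sqrt{26} \approx -261.0 - 5.099 i$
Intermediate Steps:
$j{\left(I,B \right)} = -4 + I^{2}$ ($j{\left(I,B \right)} = -4 + I I = -4 + I^{2}$)
$q = i \sqrt{26}$ ($q = \sqrt{-26} = i \sqrt{26} \approx 5.099 i$)
$h = 0$ ($h = 2 \left(-4 + 2^{2}\right) \left(-6\right) = 2 \left(-4 + 4\right) \left(-6\right) = 2 \cdot 0 \left(-6\right) = 2 \cdot 0 = 0$)
$R{\left(M,P \right)} = M + P + i \sqrt{26}$ ($R{\left(M,P \right)} = \left(M + P\right) + i \sqrt{26} = M + P + i \sqrt{26}$)
$\left(-8 - 200\right) - R{\left(h,53 \right)} = \left(-8 - 200\right) - \left(0 + 53 + i \sqrt{26}\right) = \left(-8 - 200\right) - \left(53 + i \sqrt{26}\right) = -208 - \left(53 + i \sqrt{26}\right) = -261 - i \sqrt{26}$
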